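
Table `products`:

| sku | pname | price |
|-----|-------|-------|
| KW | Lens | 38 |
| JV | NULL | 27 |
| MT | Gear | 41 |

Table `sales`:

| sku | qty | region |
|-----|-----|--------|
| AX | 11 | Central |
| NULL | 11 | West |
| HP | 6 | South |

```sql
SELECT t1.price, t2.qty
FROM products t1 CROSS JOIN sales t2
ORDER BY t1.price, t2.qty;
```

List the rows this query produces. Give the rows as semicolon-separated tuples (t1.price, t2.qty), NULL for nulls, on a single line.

CROSS JOIN pairs every row of `products` with every row of `sales`: 3 × 3 = 9 rows.

(27, 6); (27, 11); (27, 11); (38, 6); (38, 11); (38, 11); (41, 6); (41, 11); (41, 11)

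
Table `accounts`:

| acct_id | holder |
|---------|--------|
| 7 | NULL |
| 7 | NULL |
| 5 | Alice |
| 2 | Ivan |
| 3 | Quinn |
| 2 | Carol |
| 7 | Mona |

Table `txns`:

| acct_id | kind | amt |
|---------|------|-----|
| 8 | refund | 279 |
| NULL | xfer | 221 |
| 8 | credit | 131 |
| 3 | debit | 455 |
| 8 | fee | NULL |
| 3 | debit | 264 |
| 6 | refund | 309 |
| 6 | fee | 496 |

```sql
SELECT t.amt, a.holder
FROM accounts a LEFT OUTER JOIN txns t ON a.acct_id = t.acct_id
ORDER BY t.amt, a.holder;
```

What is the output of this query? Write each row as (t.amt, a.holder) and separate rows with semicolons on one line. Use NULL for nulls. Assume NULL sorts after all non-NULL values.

(264, Quinn); (455, Quinn); (NULL, Alice); (NULL, Carol); (NULL, Ivan); (NULL, Mona); (NULL, NULL); (NULL, NULL)

LEFT JOIN keeps every row from `accounts`; unmatched rows get NULL for `txns`'s columns.
Matching on a.acct_id = t.acct_id. A NULL in a compared column never satisfies the condition.
Matched pairs: 2; unmatched a rows kept: 6.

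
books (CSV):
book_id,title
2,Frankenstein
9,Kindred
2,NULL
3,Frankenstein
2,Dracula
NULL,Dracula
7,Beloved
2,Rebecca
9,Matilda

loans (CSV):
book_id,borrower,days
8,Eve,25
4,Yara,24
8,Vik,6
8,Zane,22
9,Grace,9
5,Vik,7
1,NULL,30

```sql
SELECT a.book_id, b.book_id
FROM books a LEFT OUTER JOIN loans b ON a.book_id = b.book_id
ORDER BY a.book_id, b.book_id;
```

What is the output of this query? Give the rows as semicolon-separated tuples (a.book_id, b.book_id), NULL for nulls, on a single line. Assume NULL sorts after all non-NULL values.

(2, NULL); (2, NULL); (2, NULL); (2, NULL); (3, NULL); (7, NULL); (9, 9); (9, 9); (NULL, NULL)

LEFT JOIN keeps every row from `books`; unmatched rows get NULL for `loans`'s columns.
Matching on a.book_id = b.book_id. A NULL in a compared column never satisfies the condition.
Matched pairs: 2; unmatched a rows kept: 7.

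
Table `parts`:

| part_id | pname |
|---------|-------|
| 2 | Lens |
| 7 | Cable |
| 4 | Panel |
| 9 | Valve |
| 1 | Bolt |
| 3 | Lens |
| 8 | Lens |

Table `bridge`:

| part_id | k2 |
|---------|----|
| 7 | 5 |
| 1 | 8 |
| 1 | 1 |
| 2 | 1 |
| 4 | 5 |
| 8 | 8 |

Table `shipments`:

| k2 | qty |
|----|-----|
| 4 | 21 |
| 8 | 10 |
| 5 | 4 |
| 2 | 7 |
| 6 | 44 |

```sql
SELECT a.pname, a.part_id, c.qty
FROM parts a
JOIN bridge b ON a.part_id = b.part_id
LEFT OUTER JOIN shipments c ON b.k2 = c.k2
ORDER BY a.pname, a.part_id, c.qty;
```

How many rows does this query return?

6

Evaluate left to right. First `parts a INNER JOIN bridge b` on part_id: 6 row(s).
Then LEFT JOIN `shipments c` on k2: each of those 6 rows is kept; rows whose b.k2 has no match in c get NULL for c's columns.
Result: 6 row(s).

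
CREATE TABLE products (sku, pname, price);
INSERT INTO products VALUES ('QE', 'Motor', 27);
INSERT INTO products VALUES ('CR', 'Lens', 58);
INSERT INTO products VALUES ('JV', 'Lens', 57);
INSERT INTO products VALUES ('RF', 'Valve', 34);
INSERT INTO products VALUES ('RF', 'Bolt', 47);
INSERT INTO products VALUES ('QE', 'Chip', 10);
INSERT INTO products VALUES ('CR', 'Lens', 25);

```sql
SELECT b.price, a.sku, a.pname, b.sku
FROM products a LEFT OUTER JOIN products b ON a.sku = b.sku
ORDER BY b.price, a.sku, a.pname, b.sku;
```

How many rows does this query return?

LEFT JOIN keeps every row from `products a`; unmatched rows get NULL for `products b`'s columns.
Matching on a.sku = b.sku.
- a (sku=QE) pairs with 2 row(s) of b.
- a (sku=CR) pairs with 2 row(s) of b.
- a (sku=JV) pairs with 1 row(s) of b.
- a (sku=RF) pairs with 2 row(s) of b.
- a (sku=RF) pairs with 2 row(s) of b.
- a (sku=QE) pairs with 2 row(s) of b.
- a (sku=CR) pairs with 2 row(s) of b.
Total: 13 rows.

13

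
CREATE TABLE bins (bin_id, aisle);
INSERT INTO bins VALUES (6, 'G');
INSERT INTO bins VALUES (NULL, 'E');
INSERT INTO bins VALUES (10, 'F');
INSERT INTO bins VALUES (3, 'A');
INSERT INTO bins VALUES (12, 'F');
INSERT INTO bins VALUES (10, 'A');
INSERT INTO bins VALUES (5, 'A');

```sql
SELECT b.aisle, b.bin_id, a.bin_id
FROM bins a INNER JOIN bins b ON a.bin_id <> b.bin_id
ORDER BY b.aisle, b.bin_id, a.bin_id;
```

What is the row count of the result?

INNER JOIN keeps only pairs where the ON condition holds.
Matching on a.bin_id <> b.bin_id. A NULL in a compared column never satisfies the condition.
- a[0] bin_id=6 → 5 match(es) in b → 5 row(s).
- a[1] bin_id=NULL → no match; dropped.
- a[2] bin_id=10 → 4 match(es) in b → 4 row(s).
- a[3] bin_id=3 → 5 match(es) in b → 5 row(s).
- a[4] bin_id=12 → 5 match(es) in b → 5 row(s).
- a[5] bin_id=10 → 4 match(es) in b → 4 row(s).
- a[6] bin_id=5 → 5 match(es) in b → 5 row(s).
Total: 28 rows.

28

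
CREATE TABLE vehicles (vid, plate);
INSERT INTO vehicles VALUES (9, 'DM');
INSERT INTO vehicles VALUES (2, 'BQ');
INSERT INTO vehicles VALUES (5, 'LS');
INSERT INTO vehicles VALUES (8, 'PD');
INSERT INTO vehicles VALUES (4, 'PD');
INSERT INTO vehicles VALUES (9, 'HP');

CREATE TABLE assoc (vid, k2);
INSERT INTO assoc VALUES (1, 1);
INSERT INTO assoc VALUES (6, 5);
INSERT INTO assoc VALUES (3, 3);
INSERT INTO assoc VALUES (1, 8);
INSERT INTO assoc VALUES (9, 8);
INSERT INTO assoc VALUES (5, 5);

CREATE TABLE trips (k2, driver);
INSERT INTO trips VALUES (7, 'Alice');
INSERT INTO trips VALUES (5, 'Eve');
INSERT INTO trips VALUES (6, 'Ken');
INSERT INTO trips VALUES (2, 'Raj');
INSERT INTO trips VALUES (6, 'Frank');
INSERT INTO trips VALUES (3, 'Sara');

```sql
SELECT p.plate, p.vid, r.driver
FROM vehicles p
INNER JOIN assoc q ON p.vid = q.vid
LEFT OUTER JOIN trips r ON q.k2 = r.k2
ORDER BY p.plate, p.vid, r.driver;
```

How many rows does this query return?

Step 1 — p INNER JOIN q on vid → 3 row(s).
Then LEFT JOIN `trips r` on k2: each of those 3 rows is kept; rows whose q.k2 has no match in r get NULL for r's columns.
Result: 3 row(s).

3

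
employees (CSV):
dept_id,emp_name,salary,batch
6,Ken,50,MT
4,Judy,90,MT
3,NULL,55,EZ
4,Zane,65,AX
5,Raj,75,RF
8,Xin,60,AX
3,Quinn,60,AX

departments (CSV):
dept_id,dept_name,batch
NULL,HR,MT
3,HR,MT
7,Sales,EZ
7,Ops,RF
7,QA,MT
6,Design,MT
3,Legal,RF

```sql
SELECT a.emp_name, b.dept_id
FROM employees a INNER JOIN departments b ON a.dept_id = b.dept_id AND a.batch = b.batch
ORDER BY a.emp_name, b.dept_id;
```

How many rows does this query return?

INNER JOIN keeps only pairs where the ON condition holds.
Matching on a.dept_id = b.dept_id AND a.batch = b.batch. A NULL in a compared column never satisfies the condition.
Matched pairs: 1.
Total: 1 rows.

1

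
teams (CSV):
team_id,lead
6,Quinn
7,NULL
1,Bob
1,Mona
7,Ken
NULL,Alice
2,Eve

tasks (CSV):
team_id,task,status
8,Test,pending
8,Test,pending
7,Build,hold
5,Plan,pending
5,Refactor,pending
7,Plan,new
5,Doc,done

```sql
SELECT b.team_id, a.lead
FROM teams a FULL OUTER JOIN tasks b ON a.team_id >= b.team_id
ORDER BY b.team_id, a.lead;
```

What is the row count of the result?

19

FULL OUTER JOIN keeps every row from both sides; unmatched rows get NULL for the other side's columns.
Matching on a.team_id >= b.team_id. A NULL in a compared column never satisfies the condition.
- a[0] team_id=6 → 3 match(es) in b → 3 row(s).
- a[1] team_id=7 → 5 match(es) in b → 5 row(s).
- a[2] team_id=1 → no match; kept with NULLs on the b side.
- a[3] team_id=1 → no match; kept with NULLs on the b side.
- a[4] team_id=7 → 5 match(es) in b → 5 row(s).
- a[5] team_id=NULL → no match; kept with NULLs on the b side.
- a[6] team_id=2 → no match; kept with NULLs on the b side.
- plus 2 unmatched b row(s), each kept with NULL a columns.
Total: 13 matched + 6 padded = 19 rows.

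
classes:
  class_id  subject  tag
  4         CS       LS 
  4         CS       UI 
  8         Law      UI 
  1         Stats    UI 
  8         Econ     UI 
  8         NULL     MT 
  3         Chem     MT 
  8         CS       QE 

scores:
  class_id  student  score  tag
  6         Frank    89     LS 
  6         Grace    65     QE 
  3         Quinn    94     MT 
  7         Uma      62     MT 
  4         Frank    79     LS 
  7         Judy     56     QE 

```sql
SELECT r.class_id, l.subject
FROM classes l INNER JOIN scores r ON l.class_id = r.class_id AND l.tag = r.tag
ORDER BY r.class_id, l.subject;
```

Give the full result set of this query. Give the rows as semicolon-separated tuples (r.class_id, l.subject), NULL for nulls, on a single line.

(3, Chem); (4, CS)

INNER JOIN keeps only pairs where the ON condition holds.
Matching on l.class_id = r.class_id AND l.tag = r.tag.
- l row (class_id=4, tag=LS): matches 1 r row(s) → 1 output row(s).
- l row (class_id=4, tag=UI): no match → dropped.
- l row (class_id=8, tag=UI): no match → dropped.
- l row (class_id=1, tag=UI): no match → dropped.
- l row (class_id=8, tag=UI): no match → dropped.
- l row (class_id=8, tag=MT): no match → dropped.
- l row (class_id=3, tag=MT): matches 1 r row(s) → 1 output row(s).
- l row (class_id=8, tag=QE): no match → dropped.
After projecting and ordering:
r.class_id | l.subject
3 | Chem
4 | CS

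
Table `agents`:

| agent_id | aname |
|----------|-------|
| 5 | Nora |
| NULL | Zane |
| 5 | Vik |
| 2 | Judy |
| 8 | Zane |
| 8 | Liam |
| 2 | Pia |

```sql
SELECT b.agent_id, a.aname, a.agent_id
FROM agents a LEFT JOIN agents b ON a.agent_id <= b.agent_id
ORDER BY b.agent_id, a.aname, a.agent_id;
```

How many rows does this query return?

25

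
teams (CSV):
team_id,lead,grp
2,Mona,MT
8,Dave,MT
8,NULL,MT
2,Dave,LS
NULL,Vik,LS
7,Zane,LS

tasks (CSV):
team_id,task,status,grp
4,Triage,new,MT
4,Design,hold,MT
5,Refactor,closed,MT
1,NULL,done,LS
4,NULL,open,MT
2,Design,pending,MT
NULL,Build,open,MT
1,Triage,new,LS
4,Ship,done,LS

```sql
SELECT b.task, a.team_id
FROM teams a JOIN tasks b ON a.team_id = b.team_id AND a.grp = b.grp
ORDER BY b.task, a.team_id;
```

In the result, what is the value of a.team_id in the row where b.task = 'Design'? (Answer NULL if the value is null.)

INNER JOIN keeps only pairs where the ON condition holds.
Matching on a.team_id = b.team_id AND a.grp = b.grp. A NULL in a compared column never satisfies the condition.
Matched pairs: 1.

2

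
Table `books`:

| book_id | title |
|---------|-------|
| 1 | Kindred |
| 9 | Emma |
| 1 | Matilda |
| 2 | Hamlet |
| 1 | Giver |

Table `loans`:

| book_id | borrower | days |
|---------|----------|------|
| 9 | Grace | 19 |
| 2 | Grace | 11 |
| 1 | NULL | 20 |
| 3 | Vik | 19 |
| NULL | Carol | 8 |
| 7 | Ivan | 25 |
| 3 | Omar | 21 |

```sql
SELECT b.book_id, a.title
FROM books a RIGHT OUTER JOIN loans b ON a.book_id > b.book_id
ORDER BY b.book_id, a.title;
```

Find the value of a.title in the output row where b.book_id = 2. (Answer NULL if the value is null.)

Emma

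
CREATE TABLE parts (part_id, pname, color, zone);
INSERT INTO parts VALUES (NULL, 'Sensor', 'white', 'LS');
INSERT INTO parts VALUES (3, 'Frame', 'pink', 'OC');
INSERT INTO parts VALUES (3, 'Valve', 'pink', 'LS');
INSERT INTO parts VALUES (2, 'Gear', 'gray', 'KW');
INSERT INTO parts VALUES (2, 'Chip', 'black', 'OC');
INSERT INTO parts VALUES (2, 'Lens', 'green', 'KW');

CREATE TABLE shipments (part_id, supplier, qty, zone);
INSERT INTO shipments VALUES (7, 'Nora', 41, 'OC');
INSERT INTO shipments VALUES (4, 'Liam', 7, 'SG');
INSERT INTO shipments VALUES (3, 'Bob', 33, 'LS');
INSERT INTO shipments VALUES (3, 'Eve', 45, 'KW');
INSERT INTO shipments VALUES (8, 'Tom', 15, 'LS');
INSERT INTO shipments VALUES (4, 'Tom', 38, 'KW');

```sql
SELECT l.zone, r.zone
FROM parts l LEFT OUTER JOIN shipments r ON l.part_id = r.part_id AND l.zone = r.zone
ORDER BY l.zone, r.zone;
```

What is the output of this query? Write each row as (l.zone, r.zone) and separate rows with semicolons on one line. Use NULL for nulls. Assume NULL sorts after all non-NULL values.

(KW, NULL); (KW, NULL); (LS, LS); (LS, NULL); (OC, NULL); (OC, NULL)

LEFT JOIN keeps every row from `parts`; unmatched rows get NULL for `shipments`'s columns.
Matching on l.part_id = r.part_id AND l.zone = r.zone. A NULL in a compared column never satisfies the condition.
- part_id=NULL, zone=LS: no r row matches, row kept with r columns NULL.
- part_id=3, zone=OC: no r row matches, row kept with r columns NULL.
- part_id=3, zone=LS: 1 matching r row(s), so 1 row(s) emitted.
- part_id=2, zone=KW: no r row matches, row kept with r columns NULL.
- part_id=2, zone=OC: no r row matches, row kept with r columns NULL.
- part_id=2, zone=KW: no r row matches, row kept with r columns NULL.
After projecting and ordering:
l.zone | r.zone
KW | NULL
KW | NULL
LS | LS
LS | NULL
OC | NULL
OC | NULL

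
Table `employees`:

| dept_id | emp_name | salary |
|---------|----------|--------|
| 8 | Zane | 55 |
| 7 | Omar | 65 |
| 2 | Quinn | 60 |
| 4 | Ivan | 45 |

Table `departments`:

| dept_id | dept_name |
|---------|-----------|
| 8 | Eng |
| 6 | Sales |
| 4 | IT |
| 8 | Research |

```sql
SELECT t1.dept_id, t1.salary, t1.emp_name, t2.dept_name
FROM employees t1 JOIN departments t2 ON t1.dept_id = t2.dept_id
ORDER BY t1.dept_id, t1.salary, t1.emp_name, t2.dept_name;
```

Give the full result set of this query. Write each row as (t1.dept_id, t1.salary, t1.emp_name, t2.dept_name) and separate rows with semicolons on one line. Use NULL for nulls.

(4, 45, Ivan, IT); (8, 55, Zane, Eng); (8, 55, Zane, Research)

INNER JOIN keeps only pairs where the ON condition holds.
Matching on t1.dept_id = t2.dept_id.
- t1 (dept_id=8) pairs with 2 row(s) of t2.
- t1 (dept_id=7) has no partner → excluded.
- t1 (dept_id=2) has no partner → excluded.
- t1 (dept_id=4) pairs with 1 row(s) of t2.
After projecting and ordering:
t1.dept_id | t1.salary | t1.emp_name | t2.dept_name
4 | 45 | Ivan | IT
8 | 55 | Zane | Eng
8 | 55 | Zane | Research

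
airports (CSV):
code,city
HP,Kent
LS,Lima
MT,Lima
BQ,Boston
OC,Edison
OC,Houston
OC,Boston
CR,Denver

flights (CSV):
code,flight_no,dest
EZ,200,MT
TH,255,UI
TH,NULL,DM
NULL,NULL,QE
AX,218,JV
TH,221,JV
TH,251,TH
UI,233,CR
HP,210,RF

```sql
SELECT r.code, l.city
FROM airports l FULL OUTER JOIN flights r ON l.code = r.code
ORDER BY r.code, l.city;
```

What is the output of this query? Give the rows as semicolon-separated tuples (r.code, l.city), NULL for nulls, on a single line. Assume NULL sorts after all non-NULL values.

FULL OUTER JOIN keeps every row from both sides; unmatched rows get NULL for the other side's columns.
Matching on l.code = r.code. A NULL in a compared column never satisfies the condition.
Matched pairs: 1; unmatched l rows kept: 7; unmatched r rows kept: 8.

(AX, NULL); (EZ, NULL); (HP, Kent); (TH, NULL); (TH, NULL); (TH, NULL); (TH, NULL); (UI, NULL); (NULL, Boston); (NULL, Boston); (NULL, Denver); (NULL, Edison); (NULL, Houston); (NULL, Lima); (NULL, Lima); (NULL, NULL)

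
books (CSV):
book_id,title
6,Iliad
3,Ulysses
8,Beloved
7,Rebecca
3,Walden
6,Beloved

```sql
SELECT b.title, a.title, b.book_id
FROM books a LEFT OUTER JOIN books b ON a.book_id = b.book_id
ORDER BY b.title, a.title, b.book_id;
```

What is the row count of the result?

10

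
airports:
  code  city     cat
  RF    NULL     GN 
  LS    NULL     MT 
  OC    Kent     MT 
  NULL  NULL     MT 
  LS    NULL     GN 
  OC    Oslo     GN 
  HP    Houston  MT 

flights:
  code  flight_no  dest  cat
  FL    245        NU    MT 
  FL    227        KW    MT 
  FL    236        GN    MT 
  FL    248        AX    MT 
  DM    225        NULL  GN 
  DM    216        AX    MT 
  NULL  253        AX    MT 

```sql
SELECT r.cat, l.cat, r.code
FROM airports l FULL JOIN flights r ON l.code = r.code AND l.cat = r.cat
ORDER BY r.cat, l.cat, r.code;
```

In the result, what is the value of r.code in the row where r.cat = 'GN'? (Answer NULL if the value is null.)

FULL OUTER JOIN keeps every row from both sides; unmatched rows get NULL for the other side's columns.
Matching on l.code = r.code AND l.cat = r.cat. A NULL in a compared column never satisfies the condition.
Matched pairs: 0; unmatched l rows kept: 7; unmatched r rows kept: 7.

DM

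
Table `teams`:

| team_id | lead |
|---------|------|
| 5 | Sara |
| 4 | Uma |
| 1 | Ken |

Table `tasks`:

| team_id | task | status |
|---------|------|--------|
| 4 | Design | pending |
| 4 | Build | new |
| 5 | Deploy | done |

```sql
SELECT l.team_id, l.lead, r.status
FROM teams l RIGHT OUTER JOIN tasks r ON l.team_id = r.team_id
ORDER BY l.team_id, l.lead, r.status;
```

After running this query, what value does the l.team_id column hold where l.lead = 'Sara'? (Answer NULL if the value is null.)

5

RIGHT JOIN keeps every row from `tasks`; unmatched rows get NULL for `teams`'s columns.
Matching on l.team_id = r.team_id.
- l row (team_id=5): matches 1 r row(s) → 1 output row(s).
- l row (team_id=4): matches 2 r row(s) → 2 output row(s).
- l row (team_id=1): no match.
- every r row matched at least one l row.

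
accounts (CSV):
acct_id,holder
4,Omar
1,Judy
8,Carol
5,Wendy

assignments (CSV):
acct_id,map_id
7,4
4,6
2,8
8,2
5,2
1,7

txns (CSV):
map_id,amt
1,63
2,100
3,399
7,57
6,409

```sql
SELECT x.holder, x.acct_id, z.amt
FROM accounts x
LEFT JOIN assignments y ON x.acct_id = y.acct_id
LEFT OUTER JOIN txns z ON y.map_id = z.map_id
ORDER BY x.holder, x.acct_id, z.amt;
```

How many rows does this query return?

4

Evaluate left to right. First `accounts x LEFT JOIN assignments y` on acct_id: 4 row(s).
Then LEFT JOIN `txns z` on map_id: each of those 4 rows is kept; rows whose y.map_id has no match in z get NULL for z's columns.
Result: 4 row(s).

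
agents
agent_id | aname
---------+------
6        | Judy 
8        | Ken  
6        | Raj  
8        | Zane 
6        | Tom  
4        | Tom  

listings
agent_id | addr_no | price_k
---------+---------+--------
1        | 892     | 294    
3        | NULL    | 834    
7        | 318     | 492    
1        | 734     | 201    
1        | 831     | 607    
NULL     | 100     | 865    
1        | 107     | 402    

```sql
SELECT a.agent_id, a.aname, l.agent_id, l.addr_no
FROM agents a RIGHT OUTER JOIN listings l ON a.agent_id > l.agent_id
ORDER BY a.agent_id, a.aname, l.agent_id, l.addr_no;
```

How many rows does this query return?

33

RIGHT JOIN keeps every row from `listings`; unmatched rows get NULL for `agents`'s columns.
Matching on a.agent_id > l.agent_id. A NULL in a compared column never satisfies the condition.
- a row (agent_id=6): matches 5 l row(s) → 5 output row(s).
- a row (agent_id=8): matches 6 l row(s) → 6 output row(s).
- a row (agent_id=6): matches 5 l row(s) → 5 output row(s).
- a row (agent_id=8): matches 6 l row(s) → 6 output row(s).
- a row (agent_id=6): matches 5 l row(s) → 5 output row(s).
- a row (agent_id=4): matches 5 l row(s) → 5 output row(s).
- 1 l row(s) had no a match → kept, a columns NULL.
Total: 32 matched + 1 padded = 33 rows.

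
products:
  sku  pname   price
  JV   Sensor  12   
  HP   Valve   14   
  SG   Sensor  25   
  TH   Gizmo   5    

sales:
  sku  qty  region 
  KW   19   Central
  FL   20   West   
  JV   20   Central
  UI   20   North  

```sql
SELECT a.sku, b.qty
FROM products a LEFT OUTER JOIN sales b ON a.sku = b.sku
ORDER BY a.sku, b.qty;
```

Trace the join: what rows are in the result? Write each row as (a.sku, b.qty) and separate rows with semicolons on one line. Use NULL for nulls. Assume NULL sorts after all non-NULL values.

(HP, NULL); (JV, 20); (SG, NULL); (TH, NULL)

LEFT JOIN keeps every row from `products`; unmatched rows get NULL for `sales`'s columns.
Matching on a.sku = b.sku.
- a (sku=JV) pairs with 1 row(s) of b.
- a (sku=HP) has no partner → padded with NULL.
- a (sku=SG) has no partner → padded with NULL.
- a (sku=TH) has no partner → padded with NULL.
After projecting and ordering:
a.sku | b.qty
HP | NULL
JV | 20
SG | NULL
TH | NULL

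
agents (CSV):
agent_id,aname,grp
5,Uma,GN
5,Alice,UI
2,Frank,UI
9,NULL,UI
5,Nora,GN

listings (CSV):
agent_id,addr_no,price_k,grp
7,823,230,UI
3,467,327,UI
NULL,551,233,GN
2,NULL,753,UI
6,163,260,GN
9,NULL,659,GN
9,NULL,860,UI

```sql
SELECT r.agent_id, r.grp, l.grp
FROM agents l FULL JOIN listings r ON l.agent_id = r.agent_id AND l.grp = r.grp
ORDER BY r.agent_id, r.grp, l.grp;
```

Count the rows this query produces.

10

FULL OUTER JOIN keeps every row from both sides; unmatched rows get NULL for the other side's columns.
Matching on l.agent_id = r.agent_id AND l.grp = r.grp. A NULL in a compared column never satisfies the condition.
Matched pairs: 2; unmatched l rows kept: 3; unmatched r rows kept: 5.
Total: 2 matched + 8 padded = 10 rows.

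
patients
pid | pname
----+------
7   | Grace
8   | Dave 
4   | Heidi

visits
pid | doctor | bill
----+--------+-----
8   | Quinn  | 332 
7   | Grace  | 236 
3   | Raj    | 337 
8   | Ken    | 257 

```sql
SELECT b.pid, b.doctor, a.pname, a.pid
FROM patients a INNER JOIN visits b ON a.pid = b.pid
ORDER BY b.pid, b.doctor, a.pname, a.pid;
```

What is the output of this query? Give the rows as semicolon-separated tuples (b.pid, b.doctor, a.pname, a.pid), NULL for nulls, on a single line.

INNER JOIN keeps only pairs where the ON condition holds.
Matching on a.pid = b.pid.
- a row (pid=7): matches 1 b row(s) → 1 output row(s).
- a row (pid=8): matches 2 b row(s) → 2 output row(s).
- a row (pid=4): no match → dropped.
After projecting and ordering:
b.pid | b.doctor | a.pname | a.pid
7 | Grace | Grace | 7
8 | Ken | Dave | 8
8 | Quinn | Dave | 8

(7, Grace, Grace, 7); (8, Ken, Dave, 8); (8, Quinn, Dave, 8)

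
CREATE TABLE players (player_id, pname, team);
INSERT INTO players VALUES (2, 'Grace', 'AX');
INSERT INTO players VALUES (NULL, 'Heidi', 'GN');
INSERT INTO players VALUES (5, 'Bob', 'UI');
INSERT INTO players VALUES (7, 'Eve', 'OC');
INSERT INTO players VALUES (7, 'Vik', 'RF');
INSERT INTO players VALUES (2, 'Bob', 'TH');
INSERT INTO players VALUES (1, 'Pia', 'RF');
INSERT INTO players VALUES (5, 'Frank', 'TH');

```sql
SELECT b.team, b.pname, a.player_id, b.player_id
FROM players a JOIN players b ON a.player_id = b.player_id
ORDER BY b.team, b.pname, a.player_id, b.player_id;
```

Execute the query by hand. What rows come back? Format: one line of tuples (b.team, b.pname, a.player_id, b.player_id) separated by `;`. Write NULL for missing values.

(AX, Grace, 2, 2); (AX, Grace, 2, 2); (OC, Eve, 7, 7); (OC, Eve, 7, 7); (RF, Pia, 1, 1); (RF, Vik, 7, 7); (RF, Vik, 7, 7); (TH, Bob, 2, 2); (TH, Bob, 2, 2); (TH, Frank, 5, 5); (TH, Frank, 5, 5); (UI, Bob, 5, 5); (UI, Bob, 5, 5)

INNER JOIN keeps only pairs where the ON condition holds.
Matching on a.player_id = b.player_id. A NULL in a compared column never satisfies the condition.
- a row (player_id=2): matches 2 b row(s) → 2 output row(s).
- a row (player_id=NULL): no match → dropped.
- a row (player_id=5): matches 2 b row(s) → 2 output row(s).
- a row (player_id=7): matches 2 b row(s) → 2 output row(s).
- a row (player_id=7): matches 2 b row(s) → 2 output row(s).
- a row (player_id=2): matches 2 b row(s) → 2 output row(s).
- a row (player_id=1): matches 1 b row(s) → 1 output row(s).
- a row (player_id=5): matches 2 b row(s) → 2 output row(s).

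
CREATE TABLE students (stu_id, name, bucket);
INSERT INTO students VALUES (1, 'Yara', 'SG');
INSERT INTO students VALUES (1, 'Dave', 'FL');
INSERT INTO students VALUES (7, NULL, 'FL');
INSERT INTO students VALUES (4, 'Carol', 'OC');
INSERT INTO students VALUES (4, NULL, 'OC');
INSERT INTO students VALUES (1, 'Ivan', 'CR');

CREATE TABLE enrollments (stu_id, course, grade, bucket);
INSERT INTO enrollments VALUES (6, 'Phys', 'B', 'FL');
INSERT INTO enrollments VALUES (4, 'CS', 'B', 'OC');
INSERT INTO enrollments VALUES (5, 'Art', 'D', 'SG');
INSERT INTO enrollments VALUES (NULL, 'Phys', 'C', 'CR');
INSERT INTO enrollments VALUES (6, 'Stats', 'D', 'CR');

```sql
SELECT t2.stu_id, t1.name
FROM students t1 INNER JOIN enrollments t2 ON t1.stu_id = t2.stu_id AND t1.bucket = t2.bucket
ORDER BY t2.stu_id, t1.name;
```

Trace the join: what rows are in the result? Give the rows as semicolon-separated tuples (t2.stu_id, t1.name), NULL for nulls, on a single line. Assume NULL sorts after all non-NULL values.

INNER JOIN keeps only pairs where the ON condition holds.
Matching on t1.stu_id = t2.stu_id AND t1.bucket = t2.bucket. A NULL in a compared column never satisfies the condition.
- t1 row (stu_id=1, bucket=SG): no match → dropped.
- t1 row (stu_id=1, bucket=FL): no match → dropped.
- t1 row (stu_id=7, bucket=FL): no match → dropped.
- t1 row (stu_id=4, bucket=OC): matches 1 t2 row(s) → 1 output row(s).
- t1 row (stu_id=4, bucket=OC): matches 1 t2 row(s) → 1 output row(s).
- t1 row (stu_id=1, bucket=CR): no match → dropped.
After projecting and ordering:
t2.stu_id | t1.name
4 | Carol
4 | NULL

(4, Carol); (4, NULL)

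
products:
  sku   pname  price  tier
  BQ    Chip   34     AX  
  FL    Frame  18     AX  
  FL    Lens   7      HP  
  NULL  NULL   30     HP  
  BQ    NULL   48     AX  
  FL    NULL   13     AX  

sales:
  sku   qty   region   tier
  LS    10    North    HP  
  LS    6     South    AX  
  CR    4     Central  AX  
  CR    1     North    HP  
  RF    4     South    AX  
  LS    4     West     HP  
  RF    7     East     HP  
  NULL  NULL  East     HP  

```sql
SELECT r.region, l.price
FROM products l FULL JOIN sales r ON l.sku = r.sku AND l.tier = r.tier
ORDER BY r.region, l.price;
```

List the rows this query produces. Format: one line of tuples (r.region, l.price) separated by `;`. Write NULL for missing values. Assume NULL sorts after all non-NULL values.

FULL OUTER JOIN keeps every row from both sides; unmatched rows get NULL for the other side's columns.
Matching on l.sku = r.sku AND l.tier = r.tier. A NULL in a compared column never satisfies the condition.
- l (sku=BQ, tier=AX) has no partner → padded with NULL.
- l (sku=FL, tier=AX) has no partner → padded with NULL.
- l (sku=FL, tier=HP) has no partner → padded with NULL.
- l (sku=NULL, tier=HP) has no partner → padded with NULL.
- l (sku=BQ, tier=AX) has no partner → padded with NULL.
- l (sku=FL, tier=AX) has no partner → padded with NULL.
- 8 r row(s) had no l match → kept, l columns NULL.

(Central, NULL); (East, NULL); (East, NULL); (North, NULL); (North, NULL); (South, NULL); (South, NULL); (West, NULL); (NULL, 7); (NULL, 13); (NULL, 18); (NULL, 30); (NULL, 34); (NULL, 48)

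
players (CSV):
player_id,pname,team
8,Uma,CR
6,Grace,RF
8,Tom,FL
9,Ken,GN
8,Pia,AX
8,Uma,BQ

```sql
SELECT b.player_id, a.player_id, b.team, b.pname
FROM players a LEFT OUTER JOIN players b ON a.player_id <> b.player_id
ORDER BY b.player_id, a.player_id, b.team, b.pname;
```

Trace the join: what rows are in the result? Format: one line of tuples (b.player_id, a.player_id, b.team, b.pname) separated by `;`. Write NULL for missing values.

LEFT JOIN keeps every row from `players a`; unmatched rows get NULL for `players b`'s columns.
Matching on a.player_id <> b.player_id.
- a (player_id=8) pairs with 2 row(s) of b.
- a (player_id=6) pairs with 5 row(s) of b.
- a (player_id=8) pairs with 2 row(s) of b.
- a (player_id=9) pairs with 5 row(s) of b.
- a (player_id=8) pairs with 2 row(s) of b.
- a (player_id=8) pairs with 2 row(s) of b.

(6, 8, RF, Grace); (6, 8, RF, Grace); (6, 8, RF, Grace); (6, 8, RF, Grace); (6, 9, RF, Grace); (8, 6, AX, Pia); (8, 6, BQ, Uma); (8, 6, CR, Uma); (8, 6, FL, Tom); (8, 9, AX, Pia); (8, 9, BQ, Uma); (8, 9, CR, Uma); (8, 9, FL, Tom); (9, 6, GN, Ken); (9, 8, GN, Ken); (9, 8, GN, Ken); (9, 8, GN, Ken); (9, 8, GN, Ken)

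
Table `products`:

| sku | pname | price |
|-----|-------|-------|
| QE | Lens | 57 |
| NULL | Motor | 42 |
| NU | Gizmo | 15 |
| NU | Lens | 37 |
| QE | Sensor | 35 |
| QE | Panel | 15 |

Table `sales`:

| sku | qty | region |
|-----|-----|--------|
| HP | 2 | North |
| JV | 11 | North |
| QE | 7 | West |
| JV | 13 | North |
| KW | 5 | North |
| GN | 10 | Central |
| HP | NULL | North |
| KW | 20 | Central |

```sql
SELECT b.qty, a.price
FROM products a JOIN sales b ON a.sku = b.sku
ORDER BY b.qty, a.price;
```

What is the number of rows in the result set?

INNER JOIN keeps only pairs where the ON condition holds.
Matching on a.sku = b.sku. A NULL in a compared column never satisfies the condition.
Matched pairs: 3.
Total: 3 rows.

3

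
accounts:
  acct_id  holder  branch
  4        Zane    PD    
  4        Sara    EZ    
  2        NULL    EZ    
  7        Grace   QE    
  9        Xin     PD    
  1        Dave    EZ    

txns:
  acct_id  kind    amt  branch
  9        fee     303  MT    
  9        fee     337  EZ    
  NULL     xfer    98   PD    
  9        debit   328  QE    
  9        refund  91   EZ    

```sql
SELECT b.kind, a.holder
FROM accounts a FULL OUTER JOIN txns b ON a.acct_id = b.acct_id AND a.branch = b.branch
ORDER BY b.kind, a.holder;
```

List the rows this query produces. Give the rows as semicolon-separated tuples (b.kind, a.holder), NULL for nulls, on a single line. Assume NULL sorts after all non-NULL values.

FULL OUTER JOIN keeps every row from both sides; unmatched rows get NULL for the other side's columns.
Matching on a.acct_id = b.acct_id AND a.branch = b.branch. A NULL in a compared column never satisfies the condition.
- acct_id=4, branch=PD: no b row matches, row kept with b columns NULL.
- acct_id=4, branch=EZ: no b row matches, row kept with b columns NULL.
- acct_id=2, branch=EZ: no b row matches, row kept with b columns NULL.
- acct_id=7, branch=QE: no b row matches, row kept with b columns NULL.
- acct_id=9, branch=PD: no b row matches, row kept with b columns NULL.
- acct_id=1, branch=EZ: no b row matches, row kept with b columns NULL.
- plus 5 unmatched b row(s), each kept with NULL a columns.

(debit, NULL); (fee, NULL); (fee, NULL); (refund, NULL); (xfer, NULL); (NULL, Dave); (NULL, Grace); (NULL, Sara); (NULL, Xin); (NULL, Zane); (NULL, NULL)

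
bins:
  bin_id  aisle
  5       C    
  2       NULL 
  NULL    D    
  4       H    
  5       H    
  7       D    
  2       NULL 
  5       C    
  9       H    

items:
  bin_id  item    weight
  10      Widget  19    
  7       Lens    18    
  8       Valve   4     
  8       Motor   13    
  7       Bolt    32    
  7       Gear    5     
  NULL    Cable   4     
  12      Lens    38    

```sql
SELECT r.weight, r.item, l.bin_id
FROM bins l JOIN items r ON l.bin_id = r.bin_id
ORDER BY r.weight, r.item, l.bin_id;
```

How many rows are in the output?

3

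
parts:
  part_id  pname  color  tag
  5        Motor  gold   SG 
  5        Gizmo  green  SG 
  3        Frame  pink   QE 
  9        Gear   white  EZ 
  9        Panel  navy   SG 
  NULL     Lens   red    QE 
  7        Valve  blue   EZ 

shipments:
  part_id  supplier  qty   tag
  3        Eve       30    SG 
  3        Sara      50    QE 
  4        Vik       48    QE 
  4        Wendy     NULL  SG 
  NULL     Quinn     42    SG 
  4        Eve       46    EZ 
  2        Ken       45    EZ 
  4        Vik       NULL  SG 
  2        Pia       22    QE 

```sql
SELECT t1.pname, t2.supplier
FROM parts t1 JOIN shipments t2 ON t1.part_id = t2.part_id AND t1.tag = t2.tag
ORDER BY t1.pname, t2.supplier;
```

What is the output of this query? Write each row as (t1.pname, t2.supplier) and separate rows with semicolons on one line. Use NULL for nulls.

INNER JOIN keeps only pairs where the ON condition holds.
Matching on t1.part_id = t2.part_id AND t1.tag = t2.tag. A NULL in a compared column never satisfies the condition.
Matched pairs: 1.

(Frame, Sara)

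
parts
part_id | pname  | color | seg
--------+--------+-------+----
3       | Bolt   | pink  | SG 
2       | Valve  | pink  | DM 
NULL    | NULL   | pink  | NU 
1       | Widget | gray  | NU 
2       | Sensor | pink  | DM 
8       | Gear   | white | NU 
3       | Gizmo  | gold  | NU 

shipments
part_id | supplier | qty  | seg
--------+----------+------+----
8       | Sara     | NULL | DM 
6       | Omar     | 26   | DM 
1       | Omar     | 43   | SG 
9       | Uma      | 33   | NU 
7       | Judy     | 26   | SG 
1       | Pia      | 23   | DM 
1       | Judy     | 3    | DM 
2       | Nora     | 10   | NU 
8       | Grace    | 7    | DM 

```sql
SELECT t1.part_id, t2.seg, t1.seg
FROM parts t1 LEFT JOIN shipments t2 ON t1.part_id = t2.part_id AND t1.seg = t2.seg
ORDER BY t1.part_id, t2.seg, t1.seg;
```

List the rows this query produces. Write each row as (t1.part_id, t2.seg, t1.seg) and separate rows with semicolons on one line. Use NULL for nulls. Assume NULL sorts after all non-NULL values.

(1, NULL, NU); (2, NULL, DM); (2, NULL, DM); (3, NULL, NU); (3, NULL, SG); (8, NULL, NU); (NULL, NULL, NU)

LEFT JOIN keeps every row from `parts`; unmatched rows get NULL for `shipments`'s columns.
Matching on t1.part_id = t2.part_id AND t1.seg = t2.seg. A NULL in a compared column never satisfies the condition.
Matched pairs: 0; unmatched t1 rows kept: 7.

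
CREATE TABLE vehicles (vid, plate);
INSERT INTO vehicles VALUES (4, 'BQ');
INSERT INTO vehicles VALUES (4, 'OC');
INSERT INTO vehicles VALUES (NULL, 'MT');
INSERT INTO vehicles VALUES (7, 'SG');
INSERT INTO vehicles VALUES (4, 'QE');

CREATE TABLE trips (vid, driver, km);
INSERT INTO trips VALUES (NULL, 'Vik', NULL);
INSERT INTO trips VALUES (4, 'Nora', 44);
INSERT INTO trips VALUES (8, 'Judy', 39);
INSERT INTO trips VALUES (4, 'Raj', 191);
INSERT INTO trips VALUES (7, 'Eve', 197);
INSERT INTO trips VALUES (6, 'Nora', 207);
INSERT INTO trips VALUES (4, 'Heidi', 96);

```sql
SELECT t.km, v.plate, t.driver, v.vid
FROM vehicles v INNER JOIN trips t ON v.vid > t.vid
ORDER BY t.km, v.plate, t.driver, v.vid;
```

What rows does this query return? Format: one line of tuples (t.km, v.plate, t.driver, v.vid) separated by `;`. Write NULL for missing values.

INNER JOIN keeps only pairs where the ON condition holds.
Matching on v.vid > t.vid. A NULL in a compared column never satisfies the condition.
Matched pairs: 4.

(44, SG, Nora, 7); (96, SG, Heidi, 7); (191, SG, Raj, 7); (207, SG, Nora, 7)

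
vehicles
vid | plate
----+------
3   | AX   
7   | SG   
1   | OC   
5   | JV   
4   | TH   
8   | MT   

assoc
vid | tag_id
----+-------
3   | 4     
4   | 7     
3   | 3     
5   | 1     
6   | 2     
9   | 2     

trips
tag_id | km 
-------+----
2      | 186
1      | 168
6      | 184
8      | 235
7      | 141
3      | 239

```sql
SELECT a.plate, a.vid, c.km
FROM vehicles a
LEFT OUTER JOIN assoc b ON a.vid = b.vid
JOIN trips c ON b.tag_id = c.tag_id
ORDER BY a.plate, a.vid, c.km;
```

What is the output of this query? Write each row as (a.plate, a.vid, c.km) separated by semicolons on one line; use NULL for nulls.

Step 1 — a LEFT JOIN b on vid → 7 row(s).
Then INNER JOIN `trips c` on tag_id: keep only rows whose b.tag_id appears in c.

(AX, 3, 239); (JV, 5, 168); (TH, 4, 141)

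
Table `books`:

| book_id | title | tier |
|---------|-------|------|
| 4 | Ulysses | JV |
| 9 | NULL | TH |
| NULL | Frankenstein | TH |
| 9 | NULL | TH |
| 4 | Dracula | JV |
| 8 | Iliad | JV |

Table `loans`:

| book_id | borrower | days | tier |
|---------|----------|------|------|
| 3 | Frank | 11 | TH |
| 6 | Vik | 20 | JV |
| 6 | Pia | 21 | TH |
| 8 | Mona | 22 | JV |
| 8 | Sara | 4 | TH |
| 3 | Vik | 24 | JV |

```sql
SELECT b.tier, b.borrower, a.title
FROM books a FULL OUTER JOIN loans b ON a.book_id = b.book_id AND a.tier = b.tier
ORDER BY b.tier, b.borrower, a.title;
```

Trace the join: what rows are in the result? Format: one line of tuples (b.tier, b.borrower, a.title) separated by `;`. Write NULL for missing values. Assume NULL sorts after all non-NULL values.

(JV, Mona, Iliad); (JV, Vik, NULL); (JV, Vik, NULL); (TH, Frank, NULL); (TH, Pia, NULL); (TH, Sara, NULL); (NULL, NULL, Dracula); (NULL, NULL, Frankenstein); (NULL, NULL, Ulysses); (NULL, NULL, NULL); (NULL, NULL, NULL)

FULL OUTER JOIN keeps every row from both sides; unmatched rows get NULL for the other side's columns.
Matching on a.book_id = b.book_id AND a.tier = b.tier. A NULL in a compared column never satisfies the condition.
- a (book_id=4, tier=JV) has no partner → padded with NULL.
- a (book_id=9, tier=TH) has no partner → padded with NULL.
- a (book_id=NULL, tier=TH) has no partner → padded with NULL.
- a (book_id=9, tier=TH) has no partner → padded with NULL.
- a (book_id=4, tier=JV) has no partner → padded with NULL.
- a (book_id=8, tier=JV) pairs with 1 row(s) of b.
- plus 5 unmatched b row(s), each kept with NULL a columns.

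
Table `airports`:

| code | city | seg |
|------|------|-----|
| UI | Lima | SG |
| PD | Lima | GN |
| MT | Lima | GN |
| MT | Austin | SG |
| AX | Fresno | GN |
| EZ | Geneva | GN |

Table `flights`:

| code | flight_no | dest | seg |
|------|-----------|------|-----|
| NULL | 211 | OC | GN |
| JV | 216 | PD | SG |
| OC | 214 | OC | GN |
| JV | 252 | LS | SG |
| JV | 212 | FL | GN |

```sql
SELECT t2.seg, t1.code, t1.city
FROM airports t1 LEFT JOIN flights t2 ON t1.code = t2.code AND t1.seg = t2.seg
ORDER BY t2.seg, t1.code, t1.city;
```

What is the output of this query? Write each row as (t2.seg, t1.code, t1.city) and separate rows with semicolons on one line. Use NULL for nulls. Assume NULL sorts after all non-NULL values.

LEFT JOIN keeps every row from `airports`; unmatched rows get NULL for `flights`'s columns.
Matching on t1.code = t2.code AND t1.seg = t2.seg. A NULL in a compared column never satisfies the condition.
Matched pairs: 0; unmatched t1 rows kept: 6.

(NULL, AX, Fresno); (NULL, EZ, Geneva); (NULL, MT, Austin); (NULL, MT, Lima); (NULL, PD, Lima); (NULL, UI, Lima)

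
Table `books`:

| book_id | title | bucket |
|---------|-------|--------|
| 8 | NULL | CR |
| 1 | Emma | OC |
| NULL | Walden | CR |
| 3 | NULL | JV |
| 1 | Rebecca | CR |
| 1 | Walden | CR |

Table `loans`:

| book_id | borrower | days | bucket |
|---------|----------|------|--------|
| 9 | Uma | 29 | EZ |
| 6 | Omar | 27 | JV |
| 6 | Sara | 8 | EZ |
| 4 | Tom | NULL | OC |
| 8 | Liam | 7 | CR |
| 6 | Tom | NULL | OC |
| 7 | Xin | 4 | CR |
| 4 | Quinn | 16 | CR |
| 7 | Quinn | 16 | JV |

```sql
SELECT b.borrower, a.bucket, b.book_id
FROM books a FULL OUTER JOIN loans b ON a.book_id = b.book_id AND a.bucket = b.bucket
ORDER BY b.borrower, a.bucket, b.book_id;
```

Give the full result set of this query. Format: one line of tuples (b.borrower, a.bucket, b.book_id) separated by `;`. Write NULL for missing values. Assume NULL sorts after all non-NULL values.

(Liam, CR, 8); (Omar, NULL, 6); (Quinn, NULL, 4); (Quinn, NULL, 7); (Sara, NULL, 6); (Tom, NULL, 4); (Tom, NULL, 6); (Uma, NULL, 9); (Xin, NULL, 7); (NULL, CR, NULL); (NULL, CR, NULL); (NULL, CR, NULL); (NULL, JV, NULL); (NULL, OC, NULL)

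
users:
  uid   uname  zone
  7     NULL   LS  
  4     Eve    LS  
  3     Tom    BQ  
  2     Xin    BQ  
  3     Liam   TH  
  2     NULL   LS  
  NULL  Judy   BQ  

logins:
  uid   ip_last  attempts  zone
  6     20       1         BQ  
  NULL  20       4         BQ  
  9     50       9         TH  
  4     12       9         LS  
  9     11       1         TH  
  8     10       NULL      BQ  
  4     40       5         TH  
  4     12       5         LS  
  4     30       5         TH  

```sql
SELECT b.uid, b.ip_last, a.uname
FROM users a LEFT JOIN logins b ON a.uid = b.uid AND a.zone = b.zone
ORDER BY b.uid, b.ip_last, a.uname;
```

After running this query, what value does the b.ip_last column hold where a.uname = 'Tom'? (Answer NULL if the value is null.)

LEFT JOIN keeps every row from `users`; unmatched rows get NULL for `logins`'s columns.
Matching on a.uid = b.uid AND a.zone = b.zone. A NULL in a compared column never satisfies the condition.
Matched pairs: 2; unmatched a rows kept: 6.

NULL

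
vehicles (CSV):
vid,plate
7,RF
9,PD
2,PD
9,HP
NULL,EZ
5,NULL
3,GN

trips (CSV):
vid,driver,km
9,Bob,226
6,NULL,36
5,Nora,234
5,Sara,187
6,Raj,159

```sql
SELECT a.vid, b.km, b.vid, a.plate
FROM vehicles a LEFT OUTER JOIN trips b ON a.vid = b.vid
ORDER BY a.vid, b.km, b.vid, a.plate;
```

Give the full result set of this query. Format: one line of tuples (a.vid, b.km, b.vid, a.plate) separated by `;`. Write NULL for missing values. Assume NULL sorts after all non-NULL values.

LEFT JOIN keeps every row from `vehicles`; unmatched rows get NULL for `trips`'s columns.
Matching on a.vid = b.vid. A NULL in a compared column never satisfies the condition.
- a row (vid=7): no match → kept, b columns NULL.
- a row (vid=9): matches 1 b row(s) → 1 output row(s).
- a row (vid=2): no match → kept, b columns NULL.
- a row (vid=9): matches 1 b row(s) → 1 output row(s).
- a row (vid=NULL): no match → kept, b columns NULL.
- a row (vid=5): matches 2 b row(s) → 2 output row(s).
- a row (vid=3): no match → kept, b columns NULL.
After projecting and ordering:
a.vid | b.km | b.vid | a.plate
2 | NULL | NULL | PD
3 | NULL | NULL | GN
5 | 187 | 5 | NULL
5 | 234 | 5 | NULL
7 | NULL | NULL | RF
9 | 226 | 9 | HP
9 | 226 | 9 | PD
NULL | NULL | NULL | EZ

(2, NULL, NULL, PD); (3, NULL, NULL, GN); (5, 187, 5, NULL); (5, 234, 5, NULL); (7, NULL, NULL, RF); (9, 226, 9, HP); (9, 226, 9, PD); (NULL, NULL, NULL, EZ)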